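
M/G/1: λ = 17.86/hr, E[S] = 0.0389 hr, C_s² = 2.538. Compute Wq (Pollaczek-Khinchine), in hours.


ρ = λ·E[S] = 17.86·0.0389 = 0.6948
E[S²] = E[S]²(1+C_s²) = 0.0389²·(1+2.538) = 0.005354
Wq = λ·E[S²]/(2(1−ρ)) = 17.86·0.005354/(2·0.3052) = 0.15662 hr

Final: 0.15662 hr


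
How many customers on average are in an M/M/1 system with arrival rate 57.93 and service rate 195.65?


ρ = λ/μ = 57.93/195.65 = 0.2961
L = ρ/(1−ρ) = 0.2961/(1 − 0.2961) = 0.2961/0.7039 = 0.4206

Final: 0.4206


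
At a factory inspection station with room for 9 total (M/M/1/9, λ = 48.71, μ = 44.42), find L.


ρ = 48.71/44.42 = 1.0966
L = ρ[1 − (K+1)ρ^K + Kρ^(K+1)] / [(1−ρ)(1−ρ^(K+1))]
Numerator: 1.0966·(1 − 10·2.292747 + 9·2.514176) = 0.767732
Denominator: (-0.09658)·(-1.514176) = 0.146236
L = 0.767732/0.146236 = 5.2499

Final: 5.2499


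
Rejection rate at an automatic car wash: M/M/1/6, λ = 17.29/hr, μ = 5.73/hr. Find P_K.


ρ = λ/μ = 17.29/5.73 = 3.0175
P_K = (1−ρ)ρ^K/(1−ρ^(K+1)) = (-2.0175·754.817965)/(1 − 2277.626982)
= -1522.809018/-2276.626982 = 0.668888

Final: 0.668888


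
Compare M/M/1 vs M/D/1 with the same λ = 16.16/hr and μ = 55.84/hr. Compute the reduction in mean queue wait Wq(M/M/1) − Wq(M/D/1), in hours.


ρ = 16.16/55.84 = 0.2894
Wq(M/M/1) = ρ/(μ−λ) = 0.2894/39.68 = 0.007293 hr
Wq(M/D/1) = ρ/(2(μ−λ)) = 0.003647 hr
Savings = 0.007293 − 0.003647 = 0.003647 hr

Final: 0.003647 hr


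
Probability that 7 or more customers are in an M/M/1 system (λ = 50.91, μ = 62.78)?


ρ = 50.91/62.78 = 0.8109
P(N ≥ n) = ρ^n = 0.8109^7 = 0.230607

Final: 0.230607


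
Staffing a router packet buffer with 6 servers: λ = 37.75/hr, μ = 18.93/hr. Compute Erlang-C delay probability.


a = λ/μ = 1.9942; ρ = a/6 = 0.3324
P₀ = 0.135926 (from M/M/c formula)
C(c,a) = [a^c/(c!(1−ρ))]·P₀ = [62.89238/(720·0.6676)]·0.135926
= 0.13084·0.135926 = 0.017784

Final: 0.017784


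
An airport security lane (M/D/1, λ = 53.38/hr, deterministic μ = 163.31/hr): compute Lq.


ρ = 53.38/163.31 = 0.3269
M/D/1: Lq = ρ²/(2(1−ρ)) = 0.1068/(2·0.6731) = 0.07936

Final: 0.07936


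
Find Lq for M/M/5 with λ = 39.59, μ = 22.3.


a = λ/μ = 1.7753; ρ = a/5 = 0.3551
P₀ = 0.168758
Lq = P₀·a^c·ρ / (c!·(1−ρ)²) = 0.168758·17.63613·0.3551/(120·0.41594)
= 0.02117

Final: 0.02117


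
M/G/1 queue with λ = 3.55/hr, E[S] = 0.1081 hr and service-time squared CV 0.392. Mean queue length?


ρ = λ·E[S] = 3.55·0.1081 = 0.3838
Lq = ρ²(1+C_s²)/(2(1−ρ)) = 0.1473·(1+0.392)/(2·0.6162)
= 0.1473·1.3920/1.2325 = 0.16633

Final: 0.16633


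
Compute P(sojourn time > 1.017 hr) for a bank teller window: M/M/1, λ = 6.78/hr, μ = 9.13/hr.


W ~ Exponential(μ−λ) for M/M/1.
μ − λ = 9.13 − 6.78 = 2.3500
P(W > t) = e^{−(μ−λ)t} = e^{−2.3900} = 0.091634

Final: 0.091634


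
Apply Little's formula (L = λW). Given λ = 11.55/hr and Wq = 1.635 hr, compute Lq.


Lq = λWq = 11.55·1.635 = 18.8843

Final: 18.8843


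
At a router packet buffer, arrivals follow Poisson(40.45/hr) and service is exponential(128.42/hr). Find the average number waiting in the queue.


ρ = 40.45/128.42 = 0.3150
Lq = ρ²/(1−ρ) = 0.09921/0.6850 = 0.1448

Final: 0.1448


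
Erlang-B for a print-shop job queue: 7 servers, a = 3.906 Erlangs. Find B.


B(c,a) = (a^c/c!) / Σ_{k=0}^{c} a^k/k!
a^7/7! = 2.752296
Σ terms (k=0..7): 1.00000 + 3.90600 + 7.62842 + 9.93220 + 9.69879 + 7.57670 + 4.93243 + 2.75230 = 47.426835
B = 2.752296/47.426835 = 0.058032

Final: 0.058032


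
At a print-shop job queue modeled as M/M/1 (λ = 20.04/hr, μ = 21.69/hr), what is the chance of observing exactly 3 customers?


ρ = 20.04/21.69 = 0.9239
P_n = (1−ρ)·ρ^n = (1 − 0.9239)·0.9239^3 = 0.07607·0.788705 = 0.059998

Final: 0.059998


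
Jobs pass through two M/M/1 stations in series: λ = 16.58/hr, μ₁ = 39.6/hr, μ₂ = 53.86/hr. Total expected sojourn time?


Each node sees arrival rate λ = 16.58/hr (tandem ⇒ throughput preserved).
W₁ = 1/(μ₁−λ) = 1/(39.6−16.58) = 0.04344 hr
W₂ = 1/(μ₂−λ) = 1/(53.86−16.58) = 0.02682 hr
W_total = W₁ + W₂ = 0.04344 + 0.02682 = 0.07026 hr

Final: 0.07026 hr


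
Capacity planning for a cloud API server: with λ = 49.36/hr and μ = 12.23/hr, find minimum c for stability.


Stability requires cμ > λ ⇔ c > λ/μ.
λ/μ = 49.36/12.23 = 4.0360
Minimum integer c = ⌊4.0360⌋ + 1 = 5
Check: 5·12.23 = 61.15 > 49.36, while 4·12.23 = 48.92 ≤ 49.36

Final: 5 servers


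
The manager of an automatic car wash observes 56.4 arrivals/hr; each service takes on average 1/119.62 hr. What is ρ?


ρ = λ/μ = 56.4/119.62 = 0.4715

Final: 0.4715


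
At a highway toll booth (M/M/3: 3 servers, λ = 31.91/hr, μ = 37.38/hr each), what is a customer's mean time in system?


a = 0.8537; ρ = 0.2846; P₀ = 0.423198
Lq = P₀·a^c·ρ/(c!(1−ρ)²) = 0.02439
Wq = Lq/λ = 0.02439/31.91 = 0.0007644 hr
W = Wq + 1/μ = 0.0007644 + 0.02675 = 0.02752 hr

Final: 0.02752 hr


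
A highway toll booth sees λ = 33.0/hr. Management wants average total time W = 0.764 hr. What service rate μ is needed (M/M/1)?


W = 1/(μ−λ) ⇒ μ − λ = 1/W = 1/0.764 = 1.3089
μ = λ + 1/W = 33.0 + 1.3089 = 34.3089 per hr

Final: 34.3089 /hr


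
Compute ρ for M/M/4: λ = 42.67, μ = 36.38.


ρ = λ/(cμ) = 42.67/(4·36.38) = 42.67/145.52 = 0.2932

Final: 0.2932


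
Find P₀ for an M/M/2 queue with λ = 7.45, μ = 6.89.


a = λ/μ = 7.45/6.89 = 1.0813; ρ = a/c = 0.5406
Σ_{k=0}^{1} a^k/k! (terms k=0..1) = 1.00000 + 1.08128 = 2.08128
Tail: a^2/(2!(1−ρ)) = 1.16916/(2·0.4594) = 1.27259
P₀ = 1/(2.08128 + 1.27259) = 1/3.35387 = 0.298163

Final: 0.298163


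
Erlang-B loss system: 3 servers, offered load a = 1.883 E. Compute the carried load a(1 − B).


B(3,1.883) = 0.192899 (Erlang-B)
Carried load = a(1 − B) = 1.883·(1 − 0.192899) = 1.883·0.807101 = 1.5198 E

Final: 1.5198 Erlangs


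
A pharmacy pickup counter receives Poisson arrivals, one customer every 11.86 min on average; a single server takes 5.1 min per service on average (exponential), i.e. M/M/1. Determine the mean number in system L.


λ = 60/11.86 = 5.0590 /hr
μ = 60/5.1 = 11.7647 /hr
ρ = λ/μ = 5.0590/11.7647 = 0.4300
L = ρ/(1−ρ) = 0.4300/0.5700 = 0.7544

Final: 0.7544


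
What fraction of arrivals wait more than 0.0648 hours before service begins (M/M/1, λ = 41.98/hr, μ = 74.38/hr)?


ρ = 41.98/74.38 = 0.5644
P(Wq > t) = ρ·e^{−(μ−λ)t} = 0.5644·e^{−2.0995}
= 0.5644·0.122515 = 0.069147

Final: 0.069147


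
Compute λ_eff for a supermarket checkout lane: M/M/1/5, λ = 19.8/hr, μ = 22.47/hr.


ρ = 0.8812; P_K = (1−ρ)ρ^5/(1−ρ^6) = 0.118691
λ_eff = λ(1 − P_K) = 19.8·(1 − 0.118691) = 19.8·0.881309 = 17.4499 /hr

Final: 17.4499 /hr


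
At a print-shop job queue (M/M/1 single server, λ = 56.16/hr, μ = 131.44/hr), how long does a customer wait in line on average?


ρ = 56.16/131.44 = 0.4273
Wq = ρ/(μ−λ) = 0.4273/(131.44 − 56.16) = 0.4273/75.28 = 0.005676 hr

Final: 0.005676 hr


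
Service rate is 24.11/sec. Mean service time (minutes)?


Mean service time = 1/μ = 1/24.11 second = 0.04148 second
In minutes: 0.04148 × 0.0166667 = 0.0006913 min

Final: 0.0006913 min


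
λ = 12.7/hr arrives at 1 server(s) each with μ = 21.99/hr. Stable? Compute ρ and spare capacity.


Total capacity cμ = 1·21.99 = 21.99/hr
ρ = λ/(cμ) = 12.7/21.99 = 0.5775
Stable ⇔ ρ < 1: YES
Spare capacity = cμ − λ = 21.99 − 12.7 = 9.29/hr

Final: ρ = 0.5775; stable; margin = 9.29/hr


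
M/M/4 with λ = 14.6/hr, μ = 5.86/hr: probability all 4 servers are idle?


a = λ/μ = 14.6/5.86 = 2.4915; ρ = a/c = 0.6229
Σ_{k=0}^{3} a^k/k! (terms k=0..3) = 1.00000 + 2.49147 + 3.10371 + 2.57759 = 9.17277
Tail: a^4/(4!(1−ρ)) = 38.53195/(24·0.3771) = 4.25711
P₀ = 1/(9.17277 + 4.25711) = 1/13.42988 = 0.074461

Final: 0.074461


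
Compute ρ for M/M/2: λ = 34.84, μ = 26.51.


ρ = λ/(cμ) = 34.84/(2·26.51) = 34.84/53.02 = 0.6571

Final: 0.6571


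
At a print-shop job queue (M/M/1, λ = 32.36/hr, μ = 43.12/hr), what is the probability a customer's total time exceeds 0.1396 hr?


W ~ Exponential(μ−λ) for M/M/1.
μ − λ = 43.12 − 32.36 = 10.7600
P(W > t) = e^{−(μ−λ)t} = e^{−1.5021} = 0.222663

Final: 0.222663


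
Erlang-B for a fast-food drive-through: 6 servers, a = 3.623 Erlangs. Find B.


B(c,a) = (a^c/c!) / Σ_{k=0}^{c} a^k/k!
a^6/6! = 3.141069
Σ terms (k=0..6): 1.00000 + 3.62300 + 6.56306 + 7.92599 + 7.17897 + 5.20188 + 3.14107 = 34.633978
B = 3.141069/34.633978 = 0.090693

Final: 0.090693


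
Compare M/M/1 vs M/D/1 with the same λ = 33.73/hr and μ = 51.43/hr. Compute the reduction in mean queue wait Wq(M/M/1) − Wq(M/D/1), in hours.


ρ = 33.73/51.43 = 0.6558
Wq(M/M/1) = ρ/(μ−λ) = 0.6558/17.70 = 0.03705 hr
Wq(M/D/1) = ρ/(2(μ−λ)) = 0.01853 hr
Savings = 0.03705 − 0.01853 = 0.01853 hr

Final: 0.01853 hr


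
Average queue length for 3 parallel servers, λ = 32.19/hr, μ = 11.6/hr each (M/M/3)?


a = λ/μ = 2.7750; ρ = a/3 = 0.9250
P₀ = 0.018145
Lq = P₀·a^c·ρ / (c!·(1−ρ)²) = 0.018145·21.36923·0.9250/(6·0.005625)
= 10.62691

Final: 10.62691


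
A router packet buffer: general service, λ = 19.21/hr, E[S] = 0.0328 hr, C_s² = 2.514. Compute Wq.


ρ = λ·E[S] = 19.21·0.0328 = 0.6301
E[S²] = E[S]²(1+C_s²) = 0.0328²·(1+2.514) = 0.003781
Wq = λ·E[S²]/(2(1−ρ)) = 19.21·0.003781/(2·0.3699) = 0.09816 hr

Final: 0.09816 hr


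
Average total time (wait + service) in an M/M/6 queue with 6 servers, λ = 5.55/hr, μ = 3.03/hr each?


a = 1.8317; ρ = 0.3053; P₀ = 0.160005
Lq = P₀·a^c·ρ/(c!(1−ρ)²) = 0.005309
Wq = Lq/λ = 0.005309/5.55 = 0.0009565 hr
W = Wq + 1/μ = 0.0009565 + 0.33003 = 0.33099 hr

Final: 0.33099 hr


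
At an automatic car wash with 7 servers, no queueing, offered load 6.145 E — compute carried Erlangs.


B(7,6.145) = 0.194479 (Erlang-B)
Carried load = a(1 − B) = 6.145·(1 − 0.194479) = 6.145·0.805521 = 4.9499 E

Final: 4.9499 Erlangs


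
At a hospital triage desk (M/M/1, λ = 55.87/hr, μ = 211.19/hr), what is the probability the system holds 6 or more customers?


ρ = 55.87/211.19 = 0.2645
P(N ≥ n) = ρ^n = 0.2645^6 = 0.0003428

Final: 0.0003428


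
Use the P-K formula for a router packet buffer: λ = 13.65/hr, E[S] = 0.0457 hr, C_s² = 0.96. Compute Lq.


ρ = λ·E[S] = 13.65·0.0457 = 0.6238
Lq = ρ²(1+C_s²)/(2(1−ρ)) = 0.3891·(1+0.96)/(2·0.3762)
= 0.3891·1.9600/0.7524 = 1.01370

Final: 1.01370


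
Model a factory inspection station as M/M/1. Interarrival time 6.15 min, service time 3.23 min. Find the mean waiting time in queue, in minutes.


λ = 60/6.15 = 9.7561 /hr
μ = 60/3.23 = 18.5759 /hr
ρ = λ/μ = 9.7561/18.5759 = 0.5252
Wq = ρ/(μ−λ) = 0.5252/(18.5759−9.7561) = 0.05955 hr
In minutes: 0.05955·60 = 3.573 min

Final: 3.573 min


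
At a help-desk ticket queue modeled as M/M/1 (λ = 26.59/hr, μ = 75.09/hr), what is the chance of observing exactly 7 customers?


ρ = 26.59/75.09 = 0.3541
P_n = (1−ρ)·ρ^n = (1 − 0.3541)·0.3541^7 = 0.6459·0.0006982 = 0.0004509

Final: 0.0004509


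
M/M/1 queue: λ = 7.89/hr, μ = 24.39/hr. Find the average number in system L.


ρ = λ/μ = 7.89/24.39 = 0.3235
L = ρ/(1−ρ) = 0.3235/(1 − 0.3235) = 0.3235/0.6765 = 0.4782

Final: 0.4782


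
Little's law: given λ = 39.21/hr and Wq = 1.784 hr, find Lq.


Lq = λWq = 39.21·1.784 = 69.9506

Final: 69.9506


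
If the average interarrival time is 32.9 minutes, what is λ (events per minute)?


λ = 1/(interarrival time) in consistent units.
1 minute = 1 min, so λ = 1/32.9 = 0.03040 per minute

Final: 0.03040 /min


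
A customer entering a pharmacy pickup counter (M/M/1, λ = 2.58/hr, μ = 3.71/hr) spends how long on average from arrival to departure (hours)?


W = 1/(μ−λ) = 1/(3.71 − 2.58) = 1/1.13 = 0.8850 hr

Final: 0.8850 hr


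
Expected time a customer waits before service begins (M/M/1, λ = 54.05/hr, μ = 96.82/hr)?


ρ = 54.05/96.82 = 0.5583
Wq = ρ/(μ−λ) = 0.5583/(96.82 − 54.05) = 0.5583/42.77 = 0.01305 hr

Final: 0.01305 hr


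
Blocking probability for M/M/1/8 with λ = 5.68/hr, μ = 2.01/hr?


ρ = λ/μ = 5.68/2.01 = 2.8259
P_K = (1−ρ)ρ^K/(1−ρ^(K+1)) = (-1.8259·4066.476120)/(1 − 11491.335504)
= -7424.859384/-11490.335504 = 0.646183

Final: 0.646183


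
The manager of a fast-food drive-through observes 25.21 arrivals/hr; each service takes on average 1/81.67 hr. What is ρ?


ρ = λ/μ = 25.21/81.67 = 0.3087

Final: 0.3087


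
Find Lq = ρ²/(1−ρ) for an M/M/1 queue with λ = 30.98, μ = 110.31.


ρ = 30.98/110.31 = 0.2808
Lq = ρ²/(1−ρ) = 0.07887/0.7192 = 0.1097

Final: 0.1097


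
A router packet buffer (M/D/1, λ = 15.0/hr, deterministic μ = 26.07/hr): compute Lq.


ρ = 15.0/26.07 = 0.5754
M/D/1: Lq = ρ²/(2(1−ρ)) = 0.3311/(2·0.4246) = 0.38982

Final: 0.38982


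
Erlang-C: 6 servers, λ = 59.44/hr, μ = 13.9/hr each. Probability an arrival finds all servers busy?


a = λ/μ = 4.2763; ρ = a/6 = 0.7127
P₀ = 0.012068 (from M/M/c formula)
C(c,a) = [a^c/(c!(1−ρ))]·P₀ = [6114.82458/(720·0.2873)]·0.012068
= 29.56179·0.012068 = 0.356753

Final: 0.356753


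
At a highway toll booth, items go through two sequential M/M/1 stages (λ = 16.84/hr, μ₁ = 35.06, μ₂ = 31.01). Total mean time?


Each node sees arrival rate λ = 16.84/hr (tandem ⇒ throughput preserved).
W₁ = 1/(μ₁−λ) = 1/(35.06−16.84) = 0.05488 hr
W₂ = 1/(μ₂−λ) = 1/(31.01−16.84) = 0.07057 hr
W_total = W₁ + W₂ = 0.05488 + 0.07057 = 0.12546 hr

Final: 0.12546 hr


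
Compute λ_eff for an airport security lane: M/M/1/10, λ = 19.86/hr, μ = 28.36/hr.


ρ = 0.7003; P_K = (1−ρ)ρ^10/(1−ρ^11) = 0.008673
λ_eff = λ(1 − P_K) = 19.86·(1 − 0.008673) = 19.86·0.991327 = 19.6878 /hr

Final: 19.6878 /hr


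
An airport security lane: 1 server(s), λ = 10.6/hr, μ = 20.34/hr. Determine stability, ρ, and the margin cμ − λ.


Total capacity cμ = 1·20.34 = 20.34/hr
ρ = λ/(cμ) = 10.6/20.34 = 0.5211
Stable ⇔ ρ < 1: YES
Spare capacity = cμ − λ = 20.34 − 10.6 = 9.74/hr

Final: ρ = 0.5211; stable; margin = 9.74/hr


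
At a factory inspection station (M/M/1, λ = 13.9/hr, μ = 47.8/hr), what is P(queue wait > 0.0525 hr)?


ρ = 13.9/47.8 = 0.2908
P(Wq > t) = ρ·e^{−(μ−λ)t} = 0.2908·e^{−1.7797}
= 0.2908·0.168680 = 0.049051

Final: 0.049051


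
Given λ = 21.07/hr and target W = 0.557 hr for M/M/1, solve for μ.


W = 1/(μ−λ) ⇒ μ − λ = 1/W = 1/0.557 = 1.7953
μ = λ + 1/W = 21.07 + 1.7953 = 22.8653 per hr

Final: 22.8653 /hr


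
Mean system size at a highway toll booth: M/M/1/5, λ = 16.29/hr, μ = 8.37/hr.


ρ = 16.29/8.37 = 1.9462
L = ρ[1 − (K+1)ρ^K + Kρ^(K+1)] / [(1−ρ)(1−ρ^(K+1))]
Numerator: 1.9462·(1 − 6·27.924032 + 5·54.346773) = 204.723979
Denominator: (-0.9462)·(-53.346773) = 50.478666
L = 204.723979/50.478666 = 4.0557

Final: 4.0557


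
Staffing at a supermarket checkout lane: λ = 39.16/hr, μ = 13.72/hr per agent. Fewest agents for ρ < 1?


Stability requires cμ > λ ⇔ c > λ/μ.
λ/μ = 39.16/13.72 = 2.8542
Minimum integer c = ⌊2.8542⌋ + 1 = 3
Check: 3·13.72 = 41.16 > 39.16, while 2·13.72 = 27.44 ≤ 39.16

Final: 3 servers


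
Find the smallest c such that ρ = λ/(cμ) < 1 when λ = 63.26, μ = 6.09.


Stability requires cμ > λ ⇔ c > λ/μ.
λ/μ = 63.26/6.09 = 10.3875
Minimum integer c = ⌊10.3875⌋ + 1 = 11
Check: 11·6.09 = 66.99 > 63.26, while 10·6.09 = 60.90 ≤ 63.26

Final: 11 servers


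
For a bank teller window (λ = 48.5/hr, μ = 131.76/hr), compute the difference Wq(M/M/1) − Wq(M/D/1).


ρ = 48.5/131.76 = 0.3681
Wq(M/M/1) = ρ/(μ−λ) = 0.3681/83.26 = 0.004421 hr
Wq(M/D/1) = ρ/(2(μ−λ)) = 0.002211 hr
Savings = 0.004421 − 0.002211 = 0.002211 hr

Final: 0.002211 hr


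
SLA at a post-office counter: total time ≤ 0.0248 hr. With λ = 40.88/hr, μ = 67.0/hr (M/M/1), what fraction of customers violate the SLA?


W ~ Exponential(μ−λ) for M/M/1.
μ − λ = 67.0 − 40.88 = 26.1200
P(W > t) = e^{−(μ−λ)t} = e^{−0.6478} = 0.523208

Final: 0.523208


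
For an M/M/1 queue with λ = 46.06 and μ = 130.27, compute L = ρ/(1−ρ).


ρ = λ/μ = 46.06/130.27 = 0.3536
L = ρ/(1−ρ) = 0.3536/(1 − 0.3536) = 0.3536/0.6464 = 0.5470

Final: 0.5470


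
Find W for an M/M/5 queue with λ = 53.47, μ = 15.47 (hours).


a = 3.4564; ρ = 0.6913; P₀ = 0.027342
Lq = P₀·a^c·ρ/(c!(1−ρ)²) = 0.81519
Wq = Lq/λ = 0.81519/53.47 = 0.01525 hr
W = Wq + 1/μ = 0.01525 + 0.06464 = 0.07989 hr

Final: 0.07989 hr


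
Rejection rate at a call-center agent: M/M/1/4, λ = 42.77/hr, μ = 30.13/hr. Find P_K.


ρ = λ/μ = 42.77/30.13 = 1.4195
P_K = (1−ρ)ρ^K/(1−ρ^(K+1)) = (-0.4195·4.060322)/(1 − 5.763690)
= -1.703368/-4.763690 = 0.357573

Final: 0.357573


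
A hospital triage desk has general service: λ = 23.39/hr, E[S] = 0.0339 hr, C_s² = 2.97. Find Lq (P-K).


ρ = λ·E[S] = 23.39·0.0339 = 0.7929
Lq = ρ²(1+C_s²)/(2(1−ρ)) = 0.6287·(1+2.97)/(2·0.2071)
= 0.6287·3.9700/0.4142 = 6.02677

Final: 6.02677


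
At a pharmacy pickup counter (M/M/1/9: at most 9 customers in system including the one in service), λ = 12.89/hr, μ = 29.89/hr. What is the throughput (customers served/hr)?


ρ = 0.4312; P_K = (1−ρ)ρ^9/(1−ρ^10) = 0.0002935
λ_eff = λ(1 − P_K) = 12.89·(1 − 0.0002935) = 12.89·0.999707 = 12.8862 /hr

Final: 12.8862 /hr


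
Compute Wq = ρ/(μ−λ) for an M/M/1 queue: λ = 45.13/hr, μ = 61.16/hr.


ρ = 45.13/61.16 = 0.7379
Wq = ρ/(μ−λ) = 0.7379/(61.16 − 45.13) = 0.7379/16.03 = 0.04603 hr

Final: 0.04603 hr


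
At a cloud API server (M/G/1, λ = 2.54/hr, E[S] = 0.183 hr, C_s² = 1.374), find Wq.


ρ = λ·E[S] = 2.54·0.183 = 0.4648
E[S²] = E[S]²(1+C_s²) = 0.183²·(1+1.374) = 0.079503
Wq = λ·E[S²]/(2(1−ρ)) = 2.54·0.079503/(2·0.5352) = 0.18866 hr

Final: 0.18866 hr


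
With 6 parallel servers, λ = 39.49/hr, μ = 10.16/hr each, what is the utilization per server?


ρ = λ/(cμ) = 39.49/(6·10.16) = 39.49/60.96 = 0.6478

Final: 0.6478


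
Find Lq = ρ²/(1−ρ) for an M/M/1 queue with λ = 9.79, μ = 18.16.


ρ = 9.79/18.16 = 0.5391
Lq = ρ²/(1−ρ) = 0.2906/0.4609 = 0.6306

Final: 0.6306


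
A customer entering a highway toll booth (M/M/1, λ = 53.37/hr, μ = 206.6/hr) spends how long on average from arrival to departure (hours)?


W = 1/(μ−λ) = 1/(206.6 − 53.37) = 1/153.23 = 0.006526 hr

Final: 0.006526 hr


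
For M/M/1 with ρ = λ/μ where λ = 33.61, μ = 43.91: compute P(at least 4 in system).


ρ = 33.61/43.91 = 0.7654
P(N ≥ n) = ρ^n = 0.7654^4 = 0.343258

Final: 0.343258


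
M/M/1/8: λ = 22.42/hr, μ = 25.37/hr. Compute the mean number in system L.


ρ = 22.42/25.37 = 0.8837
L = ρ[1 − (K+1)ρ^K + Kρ^(K+1)] / [(1−ρ)(1−ρ^(K+1))]
Numerator: 0.8837·(1 − 9·0.371981 + 8·0.328728) = 0.249200
Denominator: (0.1163)·(0.671272) = 0.078055
L = 0.249200/0.078055 = 3.1926

Final: 3.1926


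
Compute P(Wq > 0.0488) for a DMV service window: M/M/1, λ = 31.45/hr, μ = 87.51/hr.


ρ = 31.45/87.51 = 0.3594
P(Wq > t) = ρ·e^{−(μ−λ)t} = 0.3594·e^{−2.7357}
= 0.3594·0.064847 = 0.023305

Final: 0.023305


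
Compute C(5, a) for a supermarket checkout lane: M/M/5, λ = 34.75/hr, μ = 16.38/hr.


a = λ/μ = 2.1215; ρ = a/5 = 0.4243
P₀ = 0.118634 (from M/M/c formula)
C(c,a) = [a^c/(c!(1−ρ))]·P₀ = [42.97388/(120·0.5757)]·0.118634
= 0.62205·0.118634 = 0.073796

Final: 0.073796


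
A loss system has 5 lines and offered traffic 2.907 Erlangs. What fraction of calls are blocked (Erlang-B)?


B(c,a) = (a^c/c!) / Σ_{k=0}^{c} a^k/k!
a^5/5! = 1.729991
Σ terms (k=0..5): 1.00000 + 2.90700 + 4.22532 + 4.09434 + 2.97556 + 1.72999 = 16.932216
B = 1.729991/16.932216 = 0.102172

Final: 0.102172


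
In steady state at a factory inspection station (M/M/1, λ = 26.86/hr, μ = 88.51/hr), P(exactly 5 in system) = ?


ρ = 26.86/88.51 = 0.3035
P_n = (1−ρ)·ρ^n = (1 − 0.3035)·0.3035^5 = 0.6965·0.002574 = 0.001793

Final: 0.001793


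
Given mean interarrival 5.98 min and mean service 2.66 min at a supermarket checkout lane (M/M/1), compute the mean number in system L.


λ = 60/5.98 = 10.0334 /hr
μ = 60/2.66 = 22.5564 /hr
ρ = λ/μ = 10.0334/22.5564 = 0.4448
L = ρ/(1−ρ) = 0.4448/0.5552 = 0.8012

Final: 0.8012


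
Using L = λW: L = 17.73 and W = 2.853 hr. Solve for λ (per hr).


λ = L/W = 17.73/2.853 = 6.2145 /hr

Final: 6.2145 /hr


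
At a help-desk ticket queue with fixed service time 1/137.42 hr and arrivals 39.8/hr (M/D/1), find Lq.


ρ = 39.8/137.42 = 0.2896
M/D/1: Lq = ρ²/(2(1−ρ)) = 0.08388/(2·0.7104) = 0.05904

Final: 0.05904


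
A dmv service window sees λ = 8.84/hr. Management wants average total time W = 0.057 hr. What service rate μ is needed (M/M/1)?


W = 1/(μ−λ) ⇒ μ − λ = 1/W = 1/0.057 = 17.5439
μ = λ + 1/W = 8.84 + 17.5439 = 26.3839 per hr

Final: 26.3839 /hr


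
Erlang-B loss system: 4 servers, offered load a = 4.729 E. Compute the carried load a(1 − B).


B(4,4.729) = 0.376313 (Erlang-B)
Carried load = a(1 − B) = 4.729·(1 − 0.376313) = 4.729·0.623687 = 2.9494 E

Final: 2.9494 Erlangs


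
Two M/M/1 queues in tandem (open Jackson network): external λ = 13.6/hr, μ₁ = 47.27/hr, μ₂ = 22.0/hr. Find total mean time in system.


Each node sees arrival rate λ = 13.6/hr (tandem ⇒ throughput preserved).
W₁ = 1/(μ₁−λ) = 1/(47.27−13.6) = 0.02970 hr
W₂ = 1/(μ₂−λ) = 1/(22.0−13.6) = 0.11905 hr
W_total = W₁ + W₂ = 0.02970 + 0.11905 = 0.14875 hr

Final: 0.14875 hr


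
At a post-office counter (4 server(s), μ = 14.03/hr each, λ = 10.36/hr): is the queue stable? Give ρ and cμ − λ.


Total capacity cμ = 4·14.03 = 56.12/hr
ρ = λ/(cμ) = 10.36/56.12 = 0.1846
Stable ⇔ ρ < 1: YES
Spare capacity = cμ − λ = 56.12 − 10.36 = 45.76/hr

Final: ρ = 0.1846; stable; margin = 45.76/hr


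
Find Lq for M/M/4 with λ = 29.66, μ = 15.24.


a = λ/μ = 1.9462; ρ = a/4 = 0.4865
P₀ = 0.138258
Lq = P₀·a^c·ρ / (c!·(1−ρ)²) = 0.138258·14.34646·0.4865/(24·0.26363)
= 0.15253

Final: 0.15253


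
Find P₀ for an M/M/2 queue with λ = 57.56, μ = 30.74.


a = λ/μ = 57.56/30.74 = 1.8725; ρ = a/c = 0.9362
Σ_{k=0}^{1} a^k/k! (terms k=0..1) = 1.00000 + 1.87248 = 2.87248
Tail: a^2/(2!(1−ρ)) = 3.50618/(2·0.06376) = 27.49487
P₀ = 1/(2.87248 + 27.49487) = 1/30.36735 = 0.032930

Final: 0.032930


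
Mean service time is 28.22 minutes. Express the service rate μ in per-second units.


μ = 1/(service time) in consistent units.
1 second = 0.0166667 min, so μ = 0.0166667/28.22 = 0.0005906 per second

Final: 0.0005906 /sec


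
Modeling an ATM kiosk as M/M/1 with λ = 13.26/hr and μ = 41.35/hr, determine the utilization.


ρ = λ/μ = 13.26/41.35 = 0.3207

Final: 0.3207


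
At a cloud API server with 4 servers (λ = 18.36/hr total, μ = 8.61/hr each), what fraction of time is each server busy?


ρ = λ/(cμ) = 18.36/(4·8.61) = 18.36/34.44 = 0.5331

Final: 0.5331


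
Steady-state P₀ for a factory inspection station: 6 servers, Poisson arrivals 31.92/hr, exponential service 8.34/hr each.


a = λ/μ = 31.92/8.34 = 3.8273; ρ = a/c = 0.6379
Σ_{k=0}^{5} a^k/k! (terms k=0..5) = 1.00000 + 3.82734 + 7.32426 + 9.34414 + 8.94079 + 6.84389 = 37.28042
Tail: a^6/(6!(1−ρ)) = 3143.26497/(720·0.3621) = 12.05612
P₀ = 1/(37.28042 + 12.05612) = 1/49.33654 = 0.020269

Final: 0.020269


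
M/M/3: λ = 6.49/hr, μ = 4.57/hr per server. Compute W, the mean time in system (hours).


a = 1.4201; ρ = 0.4734; P₀ = 0.230683
Lq = P₀·a^c·ρ/(c!(1−ρ)²) = 0.18796
Wq = Lq/λ = 0.18796/6.49 = 0.02896 hr
W = Wq + 1/μ = 0.02896 + 0.21882 = 0.24778 hr

Final: 0.24778 hr


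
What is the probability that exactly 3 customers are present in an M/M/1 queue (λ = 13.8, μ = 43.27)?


ρ = 13.8/43.27 = 0.3189
P_n = (1−ρ)·ρ^n = (1 − 0.3189)·0.3189^3 = 0.6811·0.032440 = 0.022094

Final: 0.022094


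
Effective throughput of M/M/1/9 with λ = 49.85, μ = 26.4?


ρ = 1.8883; P_K = (1−ρ)ρ^9/(1−ρ^10) = 0.471229
λ_eff = λ(1 − P_K) = 49.85·(1 − 0.471229) = 49.85·0.528771 = 26.3592 /hr

Final: 26.3592 /hr


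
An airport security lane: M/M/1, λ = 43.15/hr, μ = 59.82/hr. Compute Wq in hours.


ρ = 43.15/59.82 = 0.7213
Wq = ρ/(μ−λ) = 0.7213/(59.82 − 43.15) = 0.7213/16.67 = 0.04327 hr

Final: 0.04327 hr


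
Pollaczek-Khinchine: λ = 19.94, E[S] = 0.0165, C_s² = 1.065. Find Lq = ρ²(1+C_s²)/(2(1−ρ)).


ρ = λ·E[S] = 19.94·0.0165 = 0.3290
Lq = ρ²(1+C_s²)/(2(1−ρ)) = 0.1082·(1+1.065)/(2·0.6710)
= 0.1082·2.0650/1.3420 = 0.16657

Final: 0.16657


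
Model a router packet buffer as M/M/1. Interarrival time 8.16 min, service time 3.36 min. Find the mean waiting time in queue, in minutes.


λ = 60/8.16 = 7.3529 /hr
μ = 60/3.36 = 17.8571 /hr
ρ = λ/μ = 7.3529/17.8571 = 0.4118
Wq = ρ/(μ−λ) = 0.4118/(17.8571−7.3529) = 0.03920 hr
In minutes: 0.03920·60 = 2.352 min

Final: 2.352 min


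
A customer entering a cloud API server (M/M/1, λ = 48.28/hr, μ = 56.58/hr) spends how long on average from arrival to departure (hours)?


W = 1/(μ−λ) = 1/(56.58 − 48.28) = 1/8.30 = 0.1205 hr

Final: 0.1205 hr


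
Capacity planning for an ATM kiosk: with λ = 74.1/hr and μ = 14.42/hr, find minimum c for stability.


Stability requires cμ > λ ⇔ c > λ/μ.
λ/μ = 74.1/14.42 = 5.1387
Minimum integer c = ⌊5.1387⌋ + 1 = 6
Check: 6·14.42 = 86.52 > 74.1, while 5·14.42 = 72.10 ≤ 74.1

Final: 6 servers


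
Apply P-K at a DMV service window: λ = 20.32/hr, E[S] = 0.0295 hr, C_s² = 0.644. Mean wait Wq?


ρ = λ·E[S] = 20.32·0.0295 = 0.5994
E[S²] = E[S]²(1+C_s²) = 0.0295²·(1+0.644) = 0.001431
Wq = λ·E[S²]/(2(1−ρ)) = 20.32·0.001431/(2·0.4006) = 0.03629 hr

Final: 0.03629 hr


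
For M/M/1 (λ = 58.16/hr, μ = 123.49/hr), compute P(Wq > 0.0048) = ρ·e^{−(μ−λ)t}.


ρ = 58.16/123.49 = 0.4710
P(Wq > t) = ρ·e^{−(μ−λ)t} = 0.4710·e^{−0.3136}
= 0.4710·0.730823 = 0.344195

Final: 0.344195


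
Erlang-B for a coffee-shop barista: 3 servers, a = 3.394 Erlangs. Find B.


B(c,a) = (a^c/c!) / Σ_{k=0}^{c} a^k/k!
a^3/3! = 6.516048
Σ terms (k=0..3): 1.00000 + 3.39400 + 5.75962 + 6.51605 = 16.669666
B = 6.516048/16.669666 = 0.390893

Final: 0.390893


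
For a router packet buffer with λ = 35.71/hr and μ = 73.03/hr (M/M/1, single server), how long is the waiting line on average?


ρ = 35.71/73.03 = 0.4890
Lq = ρ²/(1−ρ) = 0.2391/0.5110 = 0.4679

Final: 0.4679


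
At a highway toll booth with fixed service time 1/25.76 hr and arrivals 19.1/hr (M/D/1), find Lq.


ρ = 19.1/25.76 = 0.7415
M/D/1: Lq = ρ²/(2(1−ρ)) = 0.5498/(2·0.2585) = 1.06320

Final: 1.06320


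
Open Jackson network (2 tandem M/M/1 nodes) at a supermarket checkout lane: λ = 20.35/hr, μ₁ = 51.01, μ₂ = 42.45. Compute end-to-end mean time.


Each node sees arrival rate λ = 20.35/hr (tandem ⇒ throughput preserved).
W₁ = 1/(μ₁−λ) = 1/(51.01−20.35) = 0.03262 hr
W₂ = 1/(μ₂−λ) = 1/(42.45−20.35) = 0.04525 hr
W_total = W₁ + W₂ = 0.03262 + 0.04525 = 0.07786 hr

Final: 0.07786 hr


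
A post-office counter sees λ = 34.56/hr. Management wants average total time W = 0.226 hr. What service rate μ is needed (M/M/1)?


W = 1/(μ−λ) ⇒ μ − λ = 1/W = 1/0.226 = 4.4248
μ = λ + 1/W = 34.56 + 4.4248 = 38.9848 per hr

Final: 38.9848 /hr


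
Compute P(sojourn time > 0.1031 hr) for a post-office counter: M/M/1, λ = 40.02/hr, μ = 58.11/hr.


W ~ Exponential(μ−λ) for M/M/1.
μ − λ = 58.11 − 40.02 = 18.0900
P(W > t) = e^{−(μ−λ)t} = e^{−1.8651} = 0.154884

Final: 0.154884


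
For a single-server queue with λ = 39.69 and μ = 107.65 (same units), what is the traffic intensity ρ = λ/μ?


ρ = λ/μ = 39.69/107.65 = 0.3687

Final: 0.3687


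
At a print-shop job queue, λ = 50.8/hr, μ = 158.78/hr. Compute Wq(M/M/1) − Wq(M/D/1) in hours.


ρ = 50.8/158.78 = 0.3199
Wq(M/M/1) = ρ/(μ−λ) = 0.3199/107.98 = 0.002963 hr
Wq(M/D/1) = ρ/(2(μ−λ)) = 0.001481 hr
Savings = 0.002963 − 0.001481 = 0.001481 hr

Final: 0.001481 hr


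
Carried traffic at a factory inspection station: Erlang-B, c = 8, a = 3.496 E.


B(8,3.496) = 0.016945 (Erlang-B)
Carried load = a(1 − B) = 3.496·(1 − 0.016945) = 3.496·0.983055 = 3.4368 E

Final: 3.4368 Erlangs


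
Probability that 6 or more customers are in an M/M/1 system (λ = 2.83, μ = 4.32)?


ρ = 2.83/4.32 = 0.6551
P(N ≥ n) = ρ^n = 0.6551^6 = 0.079034

Final: 0.079034


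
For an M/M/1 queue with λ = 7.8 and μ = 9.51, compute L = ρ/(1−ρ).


ρ = λ/μ = 7.8/9.51 = 0.8202
L = ρ/(1−ρ) = 0.8202/(1 − 0.8202) = 0.8202/0.1798 = 4.5614

Final: 4.5614


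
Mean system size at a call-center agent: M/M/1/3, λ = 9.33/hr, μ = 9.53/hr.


ρ = 9.33/9.53 = 0.9790
L = ρ[1 − (K+1)ρ^K + Kρ^(K+1)] / [(1−ρ)(1−ρ^(K+1))]
Numerator: 0.9790·(1 − 4·0.938353 + 3·0.918660) = 0.002515
Denominator: (0.02099)·(0.081340) = 0.001707
L = 0.002515/0.001707 = 1.4735

Final: 1.4735


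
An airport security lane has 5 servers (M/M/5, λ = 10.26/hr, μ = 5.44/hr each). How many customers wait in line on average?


a = λ/μ = 1.8860; ρ = a/5 = 0.3772
P₀ = 0.150847
Lq = P₀·a^c·ρ / (c!·(1−ρ)²) = 0.150847·23.86395·0.3772/(120·0.38787)
= 0.02917

Final: 0.02917


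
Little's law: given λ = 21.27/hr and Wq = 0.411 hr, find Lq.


Lq = λWq = 21.27·0.411 = 8.7420

Final: 8.7420


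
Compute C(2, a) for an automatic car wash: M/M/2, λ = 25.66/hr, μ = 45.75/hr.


a = λ/μ = 0.5609; ρ = a/2 = 0.2804
P₀ = 0.561967 (from M/M/c formula)
C(c,a) = [a^c/(c!(1−ρ))]·P₀ = [0.31458/(2·0.7196)]·0.561967
= 0.21859·0.561967 = 0.122841

Final: 0.122841


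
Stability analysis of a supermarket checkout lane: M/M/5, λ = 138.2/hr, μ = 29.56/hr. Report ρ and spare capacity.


Total capacity cμ = 5·29.56 = 147.80/hr
ρ = λ/(cμ) = 138.2/147.80 = 0.9350
Stable ⇔ ρ < 1: YES
Spare capacity = cμ − λ = 147.80 − 138.2 = 9.60/hr

Final: ρ = 0.9350; stable; margin = 9.60/hr


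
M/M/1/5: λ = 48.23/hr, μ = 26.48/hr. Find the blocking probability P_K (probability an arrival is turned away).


ρ = λ/μ = 48.23/26.48 = 1.8214
P_K = (1−ρ)ρ^K/(1−ρ^(K+1)) = (-0.8214·20.044554)/(1 − 36.508643)
= -16.464088/-35.508643 = 0.463664

Final: 0.463664


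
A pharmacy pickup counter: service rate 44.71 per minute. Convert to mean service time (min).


Mean service time = 1/μ = 1/44.71 minute = 0.02237 minute
In minutes: 0.02237 × 1 = 0.02237 min

Final: 0.02237 min


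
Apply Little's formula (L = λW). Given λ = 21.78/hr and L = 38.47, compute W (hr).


W = L/λ = 38.47/21.78 = 1.7663 hr

Final: 1.7663 hr


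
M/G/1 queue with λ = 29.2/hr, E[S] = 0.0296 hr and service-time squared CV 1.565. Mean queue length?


ρ = λ·E[S] = 29.2·0.0296 = 0.8643
Lq = ρ²(1+C_s²)/(2(1−ρ)) = 0.7470·(1+1.565)/(2·0.1357)
= 0.7470·2.5650/0.2714 = 7.06140

Final: 7.06140


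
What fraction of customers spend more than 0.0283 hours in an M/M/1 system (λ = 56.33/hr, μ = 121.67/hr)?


W ~ Exponential(μ−λ) for M/M/1.
μ − λ = 121.67 − 56.33 = 65.3400
P(W > t) = e^{−(μ−λ)t} = e^{−1.8491} = 0.157375

Final: 0.157375


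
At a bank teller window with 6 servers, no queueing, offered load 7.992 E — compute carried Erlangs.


B(6,7.992) = 0.389316 (Erlang-B)
Carried load = a(1 − B) = 7.992·(1 − 0.389316) = 7.992·0.610684 = 4.8806 E

Final: 4.8806 Erlangs


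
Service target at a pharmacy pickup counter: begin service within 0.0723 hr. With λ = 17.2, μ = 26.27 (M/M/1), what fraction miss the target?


ρ = 17.2/26.27 = 0.6547
P(Wq > t) = ρ·e^{−(μ−λ)t} = 0.6547·e^{−0.6558}
= 0.6547·0.519047 = 0.339840

Final: 0.339840


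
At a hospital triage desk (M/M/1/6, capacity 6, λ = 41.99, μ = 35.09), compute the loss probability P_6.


ρ = λ/μ = 41.99/35.09 = 1.1966
P_K = (1−ρ)ρ^K/(1−ρ^(K+1)) = (-0.1966·2.936128)/(1 − 3.513480)
= -0.577352/-2.513480 = 0.229702

Final: 0.229702


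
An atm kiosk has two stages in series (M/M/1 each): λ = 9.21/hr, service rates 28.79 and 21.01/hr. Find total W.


Each node sees arrival rate λ = 9.21/hr (tandem ⇒ throughput preserved).
W₁ = 1/(μ₁−λ) = 1/(28.79−9.21) = 0.05107 hr
W₂ = 1/(μ₂−λ) = 1/(21.01−9.21) = 0.08475 hr
W_total = W₁ + W₂ = 0.05107 + 0.08475 = 0.13582 hr

Final: 0.13582 hr


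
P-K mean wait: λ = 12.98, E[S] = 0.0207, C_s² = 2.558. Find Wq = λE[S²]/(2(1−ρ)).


ρ = λ·E[S] = 12.98·0.0207 = 0.2687
E[S²] = E[S]²(1+C_s²) = 0.0207²·(1+2.558) = 0.001525
Wq = λ·E[S²]/(2(1−ρ)) = 12.98·0.001525/(2·0.7313) = 0.01353 hr

Final: 0.01353 hr


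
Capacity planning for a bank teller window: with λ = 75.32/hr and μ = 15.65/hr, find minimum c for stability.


Stability requires cμ > λ ⇔ c > λ/μ.
λ/μ = 75.32/15.65 = 4.8128
Minimum integer c = ⌊4.8128⌋ + 1 = 5
Check: 5·15.65 = 78.25 > 75.32, while 4·15.65 = 62.60 ≤ 75.32

Final: 5 servers


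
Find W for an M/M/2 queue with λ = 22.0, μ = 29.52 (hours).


a = 0.7453; ρ = 0.3726; P₀ = 0.457058
Lq = P₀·a^c·ρ/(c!(1−ρ)²) = 0.12017
Wq = Lq/λ = 0.12017/22.0 = 0.005462 hr
W = Wq + 1/μ = 0.005462 + 0.03388 = 0.03934 hr

Final: 0.03934 hr


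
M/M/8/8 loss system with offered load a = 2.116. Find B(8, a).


B(c,a) = (a^c/c!) / Σ_{k=0}^{c} a^k/k!
a^8/8! = 0.009968
Σ terms (k=0..8): 1.00000 + 2.11600 + 2.23873 + 1.57905 + 0.83532 + 0.35351 + 0.12467 + 0.03769 + 0.009968 = 8.294925
B = 0.009968/8.294925 = 0.001202

Final: 0.001202


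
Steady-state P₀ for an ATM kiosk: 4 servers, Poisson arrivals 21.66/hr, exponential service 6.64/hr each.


a = λ/μ = 21.66/6.64 = 3.2620; ρ = a/c = 0.8155
Σ_{k=0}^{3} a^k/k! (terms k=0..3) = 1.00000 + 3.26205 + 5.32048 + 5.78522 = 15.36775
Tail: a^4/(4!(1−ρ)) = 113.23000/(24·0.1845) = 25.57303
P₀ = 1/(15.36775 + 25.57303) = 1/40.94078 = 0.024426

Final: 0.024426


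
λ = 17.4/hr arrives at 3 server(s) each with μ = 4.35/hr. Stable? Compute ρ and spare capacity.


Total capacity cμ = 3·4.35 = 13.05/hr
ρ = λ/(cμ) = 17.4/13.05 = 1.3333
Stable ⇔ ρ < 1: NO
Spare capacity = cμ − λ = 13.05 − 17.4 = -4.35/hr

Final: ρ = 1.3333; unstable; margin = -4.35/hr


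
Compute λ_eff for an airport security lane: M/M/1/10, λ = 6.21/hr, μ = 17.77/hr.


ρ = 0.3495; P_K = (1−ρ)ρ^10/(1−ρ^11) = 0.00001767
λ_eff = λ(1 − P_K) = 6.21·(1 − 0.00001767) = 6.21·0.999982 = 6.2099 /hr

Final: 6.2099 /hr


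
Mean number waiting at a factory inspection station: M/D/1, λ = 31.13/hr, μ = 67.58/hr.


ρ = 31.13/67.58 = 0.4606
M/D/1: Lq = ρ²/(2(1−ρ)) = 0.2122/(2·0.5394) = 0.19670

Final: 0.19670


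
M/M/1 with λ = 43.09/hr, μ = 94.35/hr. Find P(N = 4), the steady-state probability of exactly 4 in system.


ρ = 43.09/94.35 = 0.4567
P_n = (1−ρ)·ρ^n = (1 − 0.4567)·0.4567^4 = 0.5433·0.043505 = 0.023636

Final: 0.023636


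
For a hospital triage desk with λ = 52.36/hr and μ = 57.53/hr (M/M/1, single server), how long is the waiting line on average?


ρ = 52.36/57.53 = 0.9101
Lq = ρ²/(1−ρ) = 0.8283/0.08987 = 9.2175

Final: 9.2175


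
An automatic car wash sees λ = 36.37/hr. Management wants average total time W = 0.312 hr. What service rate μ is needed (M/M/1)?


W = 1/(μ−λ) ⇒ μ − λ = 1/W = 1/0.312 = 3.2051
μ = λ + 1/W = 36.37 + 3.2051 = 39.5751 per hr

Final: 39.5751 /hr


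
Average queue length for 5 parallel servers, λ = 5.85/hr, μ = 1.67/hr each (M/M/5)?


a = λ/μ = 3.5030; ρ = a/5 = 0.7006
P₀ = 0.025801
Lq = P₀·a^c·ρ / (c!·(1−ρ)²) = 0.025801·527.46904·0.7006/(120·0.08964)
= 0.88638

Final: 0.88638


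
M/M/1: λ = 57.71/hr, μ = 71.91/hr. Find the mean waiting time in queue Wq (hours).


ρ = 57.71/71.91 = 0.8025
Wq = ρ/(μ−λ) = 0.8025/(71.91 − 57.71) = 0.8025/14.20 = 0.05652 hr

Final: 0.05652 hr


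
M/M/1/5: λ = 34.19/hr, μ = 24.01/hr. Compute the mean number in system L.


ρ = 34.19/24.01 = 1.4240
L = ρ[1 − (K+1)ρ^K + Kρ^(K+1)] / [(1−ρ)(1−ρ^(K+1))]
Numerator: 1.4240·(1 − 6·5.855105 + 5·8.337611) = 10.761698
Denominator: (-0.4240)·(-7.337611) = 3.111074
L = 10.761698/3.111074 = 3.4592

Final: 3.4592


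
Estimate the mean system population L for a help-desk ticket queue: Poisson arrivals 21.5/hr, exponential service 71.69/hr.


ρ = λ/μ = 21.5/71.69 = 0.2999
L = ρ/(1−ρ) = 0.2999/(1 − 0.2999) = 0.2999/0.7001 = 0.4284

Final: 0.4284


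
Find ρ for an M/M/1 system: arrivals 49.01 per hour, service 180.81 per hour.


ρ = λ/μ = 49.01/180.81 = 0.2711

Final: 0.2711


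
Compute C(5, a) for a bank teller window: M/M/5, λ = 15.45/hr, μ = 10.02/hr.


a = λ/μ = 1.5419; ρ = a/5 = 0.3084
P₀ = 0.213575 (from M/M/c formula)
C(c,a) = [a^c/(c!(1−ρ))]·P₀ = [8.71573/(120·0.6916)]·0.213575
= 0.10502·0.213575 = 0.022429

Final: 0.022429


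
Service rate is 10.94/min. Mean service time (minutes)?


Mean service time = 1/μ = 1/10.94 minute = 0.09141 minute
In minutes: 0.09141 × 1 = 0.09141 min

Final: 0.09141 min


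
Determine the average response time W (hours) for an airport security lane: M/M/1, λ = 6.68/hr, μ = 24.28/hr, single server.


W = 1/(μ−λ) = 1/(24.28 − 6.68) = 1/17.60 = 0.05682 hr

Final: 0.05682 hr


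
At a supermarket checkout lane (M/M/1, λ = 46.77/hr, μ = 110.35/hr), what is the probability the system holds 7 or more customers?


ρ = 46.77/110.35 = 0.4238
P(N ≥ n) = ρ^n = 0.4238^7 = 0.002457

Final: 0.002457


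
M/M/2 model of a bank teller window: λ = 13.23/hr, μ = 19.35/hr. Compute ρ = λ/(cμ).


ρ = λ/(cμ) = 13.23/(2·19.35) = 13.23/38.70 = 0.3419

Final: 0.3419


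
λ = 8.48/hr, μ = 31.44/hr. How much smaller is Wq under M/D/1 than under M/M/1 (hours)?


ρ = 8.48/31.44 = 0.2697
Wq(M/M/1) = ρ/(μ−λ) = 0.2697/22.96 = 0.01175 hr
Wq(M/D/1) = ρ/(2(μ−λ)) = 0.005874 hr
Savings = 0.01175 − 0.005874 = 0.005874 hr

Final: 0.005874 hr


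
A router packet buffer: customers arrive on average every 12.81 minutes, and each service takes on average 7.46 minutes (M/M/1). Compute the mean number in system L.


λ = 60/12.81 = 4.6838 /hr
μ = 60/7.46 = 8.0429 /hr
ρ = λ/μ = 4.6838/8.0429 = 0.5824
L = ρ/(1−ρ) = 0.5824/0.4176 = 1.3944

Final: 1.3944


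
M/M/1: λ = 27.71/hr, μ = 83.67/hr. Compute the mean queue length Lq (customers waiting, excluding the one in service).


ρ = 27.71/83.67 = 0.3312
Lq = ρ²/(1−ρ) = 0.1097/0.6688 = 0.1640

Final: 0.1640


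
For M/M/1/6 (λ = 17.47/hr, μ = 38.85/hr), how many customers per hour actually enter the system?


ρ = 0.4497; P_K = (1−ρ)ρ^6/(1−ρ^7) = 0.004567
λ_eff = λ(1 − P_K) = 17.47·(1 − 0.004567) = 17.47·0.995433 = 17.3902 /hr

Final: 17.3902 /hr


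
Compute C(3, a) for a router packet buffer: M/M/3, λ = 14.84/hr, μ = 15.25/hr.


a = λ/μ = 0.9731; ρ = a/3 = 0.3244
P₀ = 0.373984 (from M/M/c formula)
C(c,a) = [a^c/(c!(1−ρ))]·P₀ = [0.92149/(6·0.6756)]·0.373984
= 0.22732·0.373984 = 0.085013

Final: 0.085013
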